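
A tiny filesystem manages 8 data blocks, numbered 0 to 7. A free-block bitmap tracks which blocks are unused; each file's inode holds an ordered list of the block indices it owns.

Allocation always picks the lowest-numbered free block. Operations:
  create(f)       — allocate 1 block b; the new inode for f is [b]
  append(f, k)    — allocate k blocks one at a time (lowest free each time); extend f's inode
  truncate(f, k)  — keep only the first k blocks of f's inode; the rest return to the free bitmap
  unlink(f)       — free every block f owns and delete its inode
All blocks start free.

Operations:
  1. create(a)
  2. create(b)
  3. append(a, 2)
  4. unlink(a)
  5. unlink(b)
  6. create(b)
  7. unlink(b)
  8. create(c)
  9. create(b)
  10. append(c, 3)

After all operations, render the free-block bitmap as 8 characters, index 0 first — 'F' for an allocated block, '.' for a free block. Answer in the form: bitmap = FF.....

  1. create(a)  ⇒  F.......  {a→[0]}
  2. create(b)  ⇒  FF......  {a→[0]; b→[1]}
  3. append(a, 2)  ⇒  FFFF....  {a→[0, 2, 3]; b→[1]}
  4. unlink(a)  ⇒  .F......  {b→[1]}
  5. unlink(b)  ⇒  ........  {}
  6. create(b)  ⇒  F.......  {b→[0]}
  7. unlink(b)  ⇒  ........  {}
  8. create(c)  ⇒  F.......  {c→[0]}
  9. create(b)  ⇒  FF......  {b→[1]; c→[0]}
  10. append(c, 3)  ⇒  FFFFF...  {b→[1]; c→[0, 2, 3, 4]}

bitmap = FFFFF...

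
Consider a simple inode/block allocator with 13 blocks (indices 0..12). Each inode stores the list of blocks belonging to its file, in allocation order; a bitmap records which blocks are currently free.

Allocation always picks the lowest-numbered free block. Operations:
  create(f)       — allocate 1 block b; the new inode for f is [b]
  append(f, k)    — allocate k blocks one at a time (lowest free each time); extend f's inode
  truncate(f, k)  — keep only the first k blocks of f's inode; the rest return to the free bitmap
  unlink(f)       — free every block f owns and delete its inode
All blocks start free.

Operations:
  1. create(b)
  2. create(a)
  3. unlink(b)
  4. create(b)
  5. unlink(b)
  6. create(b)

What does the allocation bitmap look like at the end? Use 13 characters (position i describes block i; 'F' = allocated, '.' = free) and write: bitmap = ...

create(b): bitmap=F............ | b=[0]
create(a): bitmap=FF........... | a=[1] b=[0]
unlink(b): bitmap=.F........... | a=[1]
create(b): bitmap=FF........... | a=[1] b=[0]
unlink(b): bitmap=.F........... | a=[1]
create(b): bitmap=FF........... | a=[1] b=[0]

bitmap = FF...........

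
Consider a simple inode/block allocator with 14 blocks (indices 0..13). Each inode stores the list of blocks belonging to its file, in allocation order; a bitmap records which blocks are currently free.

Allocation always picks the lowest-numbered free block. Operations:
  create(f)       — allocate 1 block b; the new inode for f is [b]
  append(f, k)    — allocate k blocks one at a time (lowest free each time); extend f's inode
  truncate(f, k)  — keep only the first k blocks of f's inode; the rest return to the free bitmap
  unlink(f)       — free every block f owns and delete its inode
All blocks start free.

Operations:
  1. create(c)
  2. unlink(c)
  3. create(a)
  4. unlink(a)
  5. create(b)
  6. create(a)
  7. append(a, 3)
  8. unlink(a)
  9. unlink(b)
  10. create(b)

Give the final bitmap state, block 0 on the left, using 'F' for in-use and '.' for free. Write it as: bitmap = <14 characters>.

bitmap = F.............

create(c): bitmap=F............. | c=[0]
unlink(c): bitmap=.............. | 
create(a): bitmap=F............. | a=[0]
unlink(a): bitmap=.............. | 
create(b): bitmap=F............. | b=[0]
create(a): bitmap=FF............ | a=[1] b=[0]
append(a, 3): bitmap=FFFFF......... | a=[1, 2, 3, 4] b=[0]
unlink(a): bitmap=F............. | b=[0]
unlink(b): bitmap=.............. | 
create(b): bitmap=F............. | b=[0]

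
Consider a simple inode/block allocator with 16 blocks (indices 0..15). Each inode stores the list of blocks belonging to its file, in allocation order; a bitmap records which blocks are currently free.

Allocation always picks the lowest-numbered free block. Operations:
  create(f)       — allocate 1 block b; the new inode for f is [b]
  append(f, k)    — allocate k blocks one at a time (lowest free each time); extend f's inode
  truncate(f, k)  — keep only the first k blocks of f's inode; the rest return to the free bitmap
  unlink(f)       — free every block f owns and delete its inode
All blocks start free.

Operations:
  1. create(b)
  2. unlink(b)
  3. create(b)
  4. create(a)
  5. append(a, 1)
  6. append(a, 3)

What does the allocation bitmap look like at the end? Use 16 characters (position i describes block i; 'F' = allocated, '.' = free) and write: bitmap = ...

bitmap = FFFFFF..........

[1] create(b) — b=0 (map F...............)
[2] unlink(b) —  (map ................)
[3] create(b) — b=0 (map F...............)
[4] create(a) — a=1 b=0 (map FF..............)
[5] append(a, 1) — a=1,2 b=0 (map FFF.............)
[6] append(a, 3) — a=1,2,3,4,5 b=0 (map FFFFFF..........)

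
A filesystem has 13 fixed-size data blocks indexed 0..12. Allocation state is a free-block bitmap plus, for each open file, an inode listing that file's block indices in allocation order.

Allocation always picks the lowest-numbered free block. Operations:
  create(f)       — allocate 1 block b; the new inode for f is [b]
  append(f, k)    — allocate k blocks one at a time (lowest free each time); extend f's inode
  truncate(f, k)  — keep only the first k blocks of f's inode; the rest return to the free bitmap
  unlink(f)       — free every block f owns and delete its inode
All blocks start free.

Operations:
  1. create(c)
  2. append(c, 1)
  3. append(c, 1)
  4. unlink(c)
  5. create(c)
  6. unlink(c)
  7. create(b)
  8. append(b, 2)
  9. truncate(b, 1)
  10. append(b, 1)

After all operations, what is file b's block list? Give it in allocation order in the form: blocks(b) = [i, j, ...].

create(c): bitmap=F............ | c=[0]
append(c, 1): bitmap=FF........... | c=[0, 1]
append(c, 1): bitmap=FFF.......... | c=[0, 1, 2]
unlink(c): bitmap=............. | 
create(c): bitmap=F............ | c=[0]
unlink(c): bitmap=............. | 
create(b): bitmap=F............ | b=[0]
append(b, 2): bitmap=FFF.......... | b=[0, 1, 2]
truncate(b, 1): bitmap=F............ | b=[0]
append(b, 1): bitmap=FF........... | b=[0, 1]

blocks(b) = [0, 1]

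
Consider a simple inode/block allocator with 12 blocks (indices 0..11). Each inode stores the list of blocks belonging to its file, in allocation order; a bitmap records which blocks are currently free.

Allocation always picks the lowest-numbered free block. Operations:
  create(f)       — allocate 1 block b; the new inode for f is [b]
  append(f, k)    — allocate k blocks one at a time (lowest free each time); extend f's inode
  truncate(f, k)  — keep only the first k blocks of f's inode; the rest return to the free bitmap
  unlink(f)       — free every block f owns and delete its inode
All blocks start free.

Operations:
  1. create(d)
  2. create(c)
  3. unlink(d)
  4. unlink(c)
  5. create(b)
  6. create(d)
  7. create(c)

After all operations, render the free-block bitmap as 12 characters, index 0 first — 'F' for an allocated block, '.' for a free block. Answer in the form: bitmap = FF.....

bitmap = FFF.........

after create(d) → d:[0]  free=[F...........]
after create(c) → c:[1], d:[0]  free=[FF..........]
after unlink(d) → c:[1]  free=[.F..........]
after unlink(c) →   free=[............]
after create(b) → b:[0]  free=[F...........]
after create(d) → b:[0], d:[1]  free=[FF..........]
after create(c) → b:[0], c:[2], d:[1]  free=[FFF.........]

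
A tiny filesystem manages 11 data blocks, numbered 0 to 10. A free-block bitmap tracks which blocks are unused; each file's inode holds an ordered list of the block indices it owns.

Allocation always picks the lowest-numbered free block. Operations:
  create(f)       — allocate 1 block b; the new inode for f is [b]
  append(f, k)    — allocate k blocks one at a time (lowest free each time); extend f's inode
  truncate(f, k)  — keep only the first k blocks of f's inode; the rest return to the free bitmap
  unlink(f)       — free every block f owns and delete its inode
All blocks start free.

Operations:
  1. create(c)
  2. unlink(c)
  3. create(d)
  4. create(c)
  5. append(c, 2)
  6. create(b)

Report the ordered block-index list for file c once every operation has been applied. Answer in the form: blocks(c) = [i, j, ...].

blocks(c) = [1, 2, 3]

  1. create(c)  ⇒  F..........  {c→[0]}
  2. unlink(c)  ⇒  ...........  {}
  3. create(d)  ⇒  F..........  {d→[0]}
  4. create(c)  ⇒  FF.........  {c→[1]; d→[0]}
  5. append(c, 2)  ⇒  FFFF.......  {c→[1, 2, 3]; d→[0]}
  6. create(b)  ⇒  FFFFF......  {b→[4]; c→[1, 2, 3]; d→[0]}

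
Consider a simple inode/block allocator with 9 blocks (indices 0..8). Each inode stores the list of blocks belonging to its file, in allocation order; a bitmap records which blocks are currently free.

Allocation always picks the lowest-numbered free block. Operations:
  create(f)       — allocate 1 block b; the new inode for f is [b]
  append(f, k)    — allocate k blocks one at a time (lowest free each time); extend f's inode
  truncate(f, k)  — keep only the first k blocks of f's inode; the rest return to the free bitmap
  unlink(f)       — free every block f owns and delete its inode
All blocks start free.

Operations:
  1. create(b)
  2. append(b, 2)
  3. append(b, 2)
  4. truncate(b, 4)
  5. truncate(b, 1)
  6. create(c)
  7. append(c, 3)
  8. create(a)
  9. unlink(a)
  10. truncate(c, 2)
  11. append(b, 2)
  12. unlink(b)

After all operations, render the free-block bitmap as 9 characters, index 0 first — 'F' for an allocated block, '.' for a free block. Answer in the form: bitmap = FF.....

after create(b) → b:[0]  free=[F........]
after append(b, 2) → b:[0, 1, 2]  free=[FFF......]
after append(b, 2) → b:[0, 1, 2, 3, 4]  free=[FFFFF....]
after truncate(b, 4) → b:[0, 1, 2, 3]  free=[FFFF.....]
after truncate(b, 1) → b:[0]  free=[F........]
after create(c) → b:[0], c:[1]  free=[FF.......]
after append(c, 3) → b:[0], c:[1, 2, 3, 4]  free=[FFFFF....]
after create(a) → a:[5], b:[0], c:[1, 2, 3, 4]  free=[FFFFFF...]
after unlink(a) → b:[0], c:[1, 2, 3, 4]  free=[FFFFF....]
after truncate(c, 2) → b:[0], c:[1, 2]  free=[FFF......]
after append(b, 2) → b:[0, 3, 4], c:[1, 2]  free=[FFFFF....]
after unlink(b) → c:[1, 2]  free=[.FF......]

bitmap = .FF......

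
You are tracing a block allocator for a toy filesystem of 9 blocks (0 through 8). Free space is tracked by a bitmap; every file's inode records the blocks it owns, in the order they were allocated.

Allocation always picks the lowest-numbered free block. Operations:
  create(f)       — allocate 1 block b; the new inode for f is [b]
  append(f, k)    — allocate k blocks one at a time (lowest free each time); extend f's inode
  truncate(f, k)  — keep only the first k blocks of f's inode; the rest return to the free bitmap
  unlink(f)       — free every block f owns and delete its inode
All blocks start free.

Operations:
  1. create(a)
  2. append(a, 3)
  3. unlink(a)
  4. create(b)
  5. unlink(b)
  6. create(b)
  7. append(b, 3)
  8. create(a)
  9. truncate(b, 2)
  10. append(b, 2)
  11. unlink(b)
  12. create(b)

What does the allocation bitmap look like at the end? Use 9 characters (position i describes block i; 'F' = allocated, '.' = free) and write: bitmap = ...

after create(a) → a:[0]  free=[F........]
after append(a, 3) → a:[0, 1, 2, 3]  free=[FFFF.....]
after unlink(a) →   free=[.........]
after create(b) → b:[0]  free=[F........]
after unlink(b) →   free=[.........]
after create(b) → b:[0]  free=[F........]
after append(b, 3) → b:[0, 1, 2, 3]  free=[FFFF.....]
after create(a) → a:[4], b:[0, 1, 2, 3]  free=[FFFFF....]
after truncate(b, 2) → a:[4], b:[0, 1]  free=[FF..F....]
after append(b, 2) → a:[4], b:[0, 1, 2, 3]  free=[FFFFF....]
after unlink(b) → a:[4]  free=[....F....]
after create(b) → a:[4], b:[0]  free=[F...F....]

bitmap = F...F....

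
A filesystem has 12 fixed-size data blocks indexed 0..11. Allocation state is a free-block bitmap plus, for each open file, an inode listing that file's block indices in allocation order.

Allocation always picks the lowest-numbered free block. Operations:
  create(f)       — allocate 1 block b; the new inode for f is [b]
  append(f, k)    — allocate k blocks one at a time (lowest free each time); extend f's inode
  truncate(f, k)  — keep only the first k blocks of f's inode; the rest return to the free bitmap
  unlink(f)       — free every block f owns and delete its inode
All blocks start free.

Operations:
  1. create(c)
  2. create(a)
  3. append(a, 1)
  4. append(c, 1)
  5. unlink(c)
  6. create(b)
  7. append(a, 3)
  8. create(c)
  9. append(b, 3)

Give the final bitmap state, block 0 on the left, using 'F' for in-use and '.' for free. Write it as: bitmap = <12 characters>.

bitmap = FFFFFFFFFF..

create(c): bitmap=F........... | c=[0]
create(a): bitmap=FF.......... | a=[1] c=[0]
append(a, 1): bitmap=FFF......... | a=[1, 2] c=[0]
append(c, 1): bitmap=FFFF........ | a=[1, 2] c=[0, 3]
unlink(c): bitmap=.FF......... | a=[1, 2]
create(b): bitmap=FFF......... | a=[1, 2] b=[0]
append(a, 3): bitmap=FFFFFF...... | a=[1, 2, 3, 4, 5] b=[0]
create(c): bitmap=FFFFFFF..... | a=[1, 2, 3, 4, 5] b=[0] c=[6]
append(b, 3): bitmap=FFFFFFFFFF.. | a=[1, 2, 3, 4, 5] b=[0, 7, 8, 9] c=[6]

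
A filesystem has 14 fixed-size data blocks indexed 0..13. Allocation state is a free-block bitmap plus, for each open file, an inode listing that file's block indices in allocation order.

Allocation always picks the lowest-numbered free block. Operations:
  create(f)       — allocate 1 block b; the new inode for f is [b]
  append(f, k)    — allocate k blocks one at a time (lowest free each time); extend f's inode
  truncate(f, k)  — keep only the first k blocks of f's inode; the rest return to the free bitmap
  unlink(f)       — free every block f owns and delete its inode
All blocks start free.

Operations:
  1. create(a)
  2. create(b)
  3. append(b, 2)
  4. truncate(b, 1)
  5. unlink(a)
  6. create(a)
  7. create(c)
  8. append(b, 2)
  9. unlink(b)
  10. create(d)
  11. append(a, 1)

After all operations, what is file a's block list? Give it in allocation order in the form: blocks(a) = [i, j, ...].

blocks(a) = [0, 3]

after create(a) → a:[0]  free=[F.............]
after create(b) → a:[0], b:[1]  free=[FF............]
after append(b, 2) → a:[0], b:[1, 2, 3]  free=[FFFF..........]
after truncate(b, 1) → a:[0], b:[1]  free=[FF............]
after unlink(a) → b:[1]  free=[.F............]
after create(a) → a:[0], b:[1]  free=[FF............]
after create(c) → a:[0], b:[1], c:[2]  free=[FFF...........]
after append(b, 2) → a:[0], b:[1, 3, 4], c:[2]  free=[FFFFF.........]
after unlink(b) → a:[0], c:[2]  free=[F.F...........]
after create(d) → a:[0], c:[2], d:[1]  free=[FFF...........]
after append(a, 1) → a:[0, 3], c:[2], d:[1]  free=[FFFF..........]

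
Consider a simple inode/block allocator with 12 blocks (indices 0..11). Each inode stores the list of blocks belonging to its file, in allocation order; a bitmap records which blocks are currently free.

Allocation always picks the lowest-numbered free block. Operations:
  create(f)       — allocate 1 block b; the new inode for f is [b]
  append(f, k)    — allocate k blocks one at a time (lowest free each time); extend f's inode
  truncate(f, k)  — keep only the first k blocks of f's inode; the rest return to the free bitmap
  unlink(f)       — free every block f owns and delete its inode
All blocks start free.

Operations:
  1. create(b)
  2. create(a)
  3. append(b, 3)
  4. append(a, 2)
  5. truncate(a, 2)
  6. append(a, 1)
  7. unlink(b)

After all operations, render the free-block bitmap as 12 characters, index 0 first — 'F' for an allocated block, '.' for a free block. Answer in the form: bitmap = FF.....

[1] create(b) — b=0 (map F...........)
[2] create(a) — a=1 b=0 (map FF..........)
[3] append(b, 3) — a=1 b=0,2,3,4 (map FFFFF.......)
[4] append(a, 2) — a=1,5,6 b=0,2,3,4 (map FFFFFFF.....)
[5] truncate(a, 2) — a=1,5 b=0,2,3,4 (map FFFFFF......)
[6] append(a, 1) — a=1,5,6 b=0,2,3,4 (map FFFFFFF.....)
[7] unlink(b) — a=1,5,6 (map .F...FF.....)

bitmap = .F...FF.....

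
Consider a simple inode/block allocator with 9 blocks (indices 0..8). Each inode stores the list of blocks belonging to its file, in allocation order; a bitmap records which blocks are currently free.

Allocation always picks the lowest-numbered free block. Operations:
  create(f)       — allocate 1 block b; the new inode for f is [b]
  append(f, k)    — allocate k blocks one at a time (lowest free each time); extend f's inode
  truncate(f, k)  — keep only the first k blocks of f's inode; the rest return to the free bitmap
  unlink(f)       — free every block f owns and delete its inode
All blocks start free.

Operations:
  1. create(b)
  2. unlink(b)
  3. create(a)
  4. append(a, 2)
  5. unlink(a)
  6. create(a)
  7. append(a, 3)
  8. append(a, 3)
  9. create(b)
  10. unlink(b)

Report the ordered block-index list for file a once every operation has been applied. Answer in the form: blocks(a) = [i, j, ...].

blocks(a) = [0, 1, 2, 3, 4, 5, 6]

[1] create(b) — b=0 (map F........)
[2] unlink(b) —  (map .........)
[3] create(a) — a=0 (map F........)
[4] append(a, 2) — a=0,1,2 (map FFF......)
[5] unlink(a) —  (map .........)
[6] create(a) — a=0 (map F........)
[7] append(a, 3) — a=0,1,2,3 (map FFFF.....)
[8] append(a, 3) — a=0,1,2,3,4,5,6 (map FFFFFFF..)
[9] create(b) — a=0,1,2,3,4,5,6 b=7 (map FFFFFFFF.)
[10] unlink(b) — a=0,1,2,3,4,5,6 (map FFFFFFF..)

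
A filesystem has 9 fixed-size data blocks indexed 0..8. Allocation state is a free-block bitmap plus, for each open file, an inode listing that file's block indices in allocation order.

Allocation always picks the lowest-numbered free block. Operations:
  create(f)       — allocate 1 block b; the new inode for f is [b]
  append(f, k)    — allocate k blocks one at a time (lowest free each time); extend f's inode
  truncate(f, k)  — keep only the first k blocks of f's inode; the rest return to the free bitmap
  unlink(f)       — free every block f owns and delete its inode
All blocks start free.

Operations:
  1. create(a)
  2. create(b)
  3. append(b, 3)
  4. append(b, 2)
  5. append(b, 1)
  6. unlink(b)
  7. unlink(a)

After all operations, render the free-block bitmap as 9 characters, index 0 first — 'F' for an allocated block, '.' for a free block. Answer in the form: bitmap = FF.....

after create(a) → a:[0]  free=[F........]
after create(b) → a:[0], b:[1]  free=[FF.......]
after append(b, 3) → a:[0], b:[1, 2, 3, 4]  free=[FFFFF....]
after append(b, 2) → a:[0], b:[1, 2, 3, 4, 5, 6]  free=[FFFFFFF..]
after append(b, 1) → a:[0], b:[1, 2, 3, 4, 5, 6, 7]  free=[FFFFFFFF.]
after unlink(b) → a:[0]  free=[F........]
after unlink(a) →   free=[.........]

bitmap = .........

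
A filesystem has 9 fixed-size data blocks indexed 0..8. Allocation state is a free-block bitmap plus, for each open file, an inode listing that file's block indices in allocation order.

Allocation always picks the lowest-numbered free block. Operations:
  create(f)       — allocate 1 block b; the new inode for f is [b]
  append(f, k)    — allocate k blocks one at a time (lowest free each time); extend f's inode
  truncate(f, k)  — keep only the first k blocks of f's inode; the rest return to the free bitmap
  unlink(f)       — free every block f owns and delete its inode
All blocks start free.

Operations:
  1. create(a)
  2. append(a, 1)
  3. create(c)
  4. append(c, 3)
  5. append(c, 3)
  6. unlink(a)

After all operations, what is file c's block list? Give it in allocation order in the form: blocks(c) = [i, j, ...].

blocks(c) = [2, 3, 4, 5, 6, 7, 8]

create(a): bitmap=F........ | a=[0]
append(a, 1): bitmap=FF....... | a=[0, 1]
create(c): bitmap=FFF...... | a=[0, 1] c=[2]
append(c, 3): bitmap=FFFFFF... | a=[0, 1] c=[2, 3, 4, 5]
append(c, 3): bitmap=FFFFFFFFF | a=[0, 1] c=[2, 3, 4, 5, 6, 7, 8]
unlink(a): bitmap=..FFFFFFF | c=[2, 3, 4, 5, 6, 7, 8]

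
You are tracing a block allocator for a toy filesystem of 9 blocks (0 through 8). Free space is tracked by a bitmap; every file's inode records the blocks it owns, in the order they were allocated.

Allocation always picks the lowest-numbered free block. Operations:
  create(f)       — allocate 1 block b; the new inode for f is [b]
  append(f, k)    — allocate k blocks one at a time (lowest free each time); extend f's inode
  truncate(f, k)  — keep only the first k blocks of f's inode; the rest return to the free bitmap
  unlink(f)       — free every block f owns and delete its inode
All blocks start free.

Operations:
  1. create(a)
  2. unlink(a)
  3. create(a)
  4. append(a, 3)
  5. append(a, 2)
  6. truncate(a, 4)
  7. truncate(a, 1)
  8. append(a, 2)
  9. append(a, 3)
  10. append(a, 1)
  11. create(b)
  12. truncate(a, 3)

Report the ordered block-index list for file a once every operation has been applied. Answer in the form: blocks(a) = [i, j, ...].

blocks(a) = [0, 1, 2]

create(a): bitmap=F........ | a=[0]
unlink(a): bitmap=......... | 
create(a): bitmap=F........ | a=[0]
append(a, 3): bitmap=FFFF..... | a=[0, 1, 2, 3]
append(a, 2): bitmap=FFFFFF... | a=[0, 1, 2, 3, 4, 5]
truncate(a, 4): bitmap=FFFF..... | a=[0, 1, 2, 3]
truncate(a, 1): bitmap=F........ | a=[0]
append(a, 2): bitmap=FFF...... | a=[0, 1, 2]
append(a, 3): bitmap=FFFFFF... | a=[0, 1, 2, 3, 4, 5]
append(a, 1): bitmap=FFFFFFF.. | a=[0, 1, 2, 3, 4, 5, 6]
create(b): bitmap=FFFFFFFF. | a=[0, 1, 2, 3, 4, 5, 6] b=[7]
truncate(a, 3): bitmap=FFF....F. | a=[0, 1, 2] b=[7]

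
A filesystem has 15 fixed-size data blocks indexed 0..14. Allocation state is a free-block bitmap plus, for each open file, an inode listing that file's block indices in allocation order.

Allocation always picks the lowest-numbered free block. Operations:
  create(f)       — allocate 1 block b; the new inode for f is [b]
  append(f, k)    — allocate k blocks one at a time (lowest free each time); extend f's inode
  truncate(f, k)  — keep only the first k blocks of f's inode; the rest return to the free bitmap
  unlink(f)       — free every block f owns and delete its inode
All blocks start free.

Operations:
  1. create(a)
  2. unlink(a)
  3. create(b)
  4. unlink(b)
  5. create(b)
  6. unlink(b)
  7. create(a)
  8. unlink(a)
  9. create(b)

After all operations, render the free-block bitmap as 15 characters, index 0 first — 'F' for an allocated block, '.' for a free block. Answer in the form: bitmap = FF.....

create(a): bitmap=F.............. | a=[0]
unlink(a): bitmap=............... | 
create(b): bitmap=F.............. | b=[0]
unlink(b): bitmap=............... | 
create(b): bitmap=F.............. | b=[0]
unlink(b): bitmap=............... | 
create(a): bitmap=F.............. | a=[0]
unlink(a): bitmap=............... | 
create(b): bitmap=F.............. | b=[0]

bitmap = F..............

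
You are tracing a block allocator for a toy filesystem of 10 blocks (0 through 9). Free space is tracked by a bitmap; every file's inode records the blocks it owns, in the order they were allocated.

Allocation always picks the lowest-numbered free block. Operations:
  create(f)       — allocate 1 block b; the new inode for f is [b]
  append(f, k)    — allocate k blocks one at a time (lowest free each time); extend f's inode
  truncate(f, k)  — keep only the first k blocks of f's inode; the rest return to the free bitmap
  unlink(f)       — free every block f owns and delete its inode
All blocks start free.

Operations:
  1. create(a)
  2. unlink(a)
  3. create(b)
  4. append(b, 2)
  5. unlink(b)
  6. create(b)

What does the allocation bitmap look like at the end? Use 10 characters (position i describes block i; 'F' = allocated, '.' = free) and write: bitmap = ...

[1] create(a) — a=0 (map F.........)
[2] unlink(a) —  (map ..........)
[3] create(b) — b=0 (map F.........)
[4] append(b, 2) — b=0,1,2 (map FFF.......)
[5] unlink(b) —  (map ..........)
[6] create(b) — b=0 (map F.........)

bitmap = F.........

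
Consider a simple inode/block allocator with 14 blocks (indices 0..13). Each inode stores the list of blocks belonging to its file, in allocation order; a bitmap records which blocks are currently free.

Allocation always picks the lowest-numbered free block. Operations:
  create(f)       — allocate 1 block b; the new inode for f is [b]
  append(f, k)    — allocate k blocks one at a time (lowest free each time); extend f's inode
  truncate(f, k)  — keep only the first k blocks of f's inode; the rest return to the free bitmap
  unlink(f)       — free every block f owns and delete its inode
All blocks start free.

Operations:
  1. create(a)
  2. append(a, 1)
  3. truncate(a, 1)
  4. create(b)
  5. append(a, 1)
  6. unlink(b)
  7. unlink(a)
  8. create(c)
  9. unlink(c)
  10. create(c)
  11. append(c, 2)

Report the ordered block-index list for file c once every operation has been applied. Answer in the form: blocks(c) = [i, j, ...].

after create(a) → a:[0]  free=[F.............]
after append(a, 1) → a:[0, 1]  free=[FF............]
after truncate(a, 1) → a:[0]  free=[F.............]
after create(b) → a:[0], b:[1]  free=[FF............]
after append(a, 1) → a:[0, 2], b:[1]  free=[FFF...........]
after unlink(b) → a:[0, 2]  free=[F.F...........]
after unlink(a) →   free=[..............]
after create(c) → c:[0]  free=[F.............]
after unlink(c) →   free=[..............]
after create(c) → c:[0]  free=[F.............]
after append(c, 2) → c:[0, 1, 2]  free=[FFF...........]

blocks(c) = [0, 1, 2]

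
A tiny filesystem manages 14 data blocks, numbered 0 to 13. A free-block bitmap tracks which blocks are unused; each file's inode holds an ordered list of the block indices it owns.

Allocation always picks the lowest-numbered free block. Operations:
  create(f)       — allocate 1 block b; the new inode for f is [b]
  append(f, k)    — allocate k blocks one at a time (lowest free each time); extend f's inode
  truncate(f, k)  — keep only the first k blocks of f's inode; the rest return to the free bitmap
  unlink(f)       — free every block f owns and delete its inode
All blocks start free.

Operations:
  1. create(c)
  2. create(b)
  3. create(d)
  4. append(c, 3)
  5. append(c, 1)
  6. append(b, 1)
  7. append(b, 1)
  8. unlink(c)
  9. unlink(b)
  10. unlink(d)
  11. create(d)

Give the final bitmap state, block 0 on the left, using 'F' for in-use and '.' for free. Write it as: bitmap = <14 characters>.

  1. create(c)  ⇒  F.............  {c→[0]}
  2. create(b)  ⇒  FF............  {b→[1]; c→[0]}
  3. create(d)  ⇒  FFF...........  {b→[1]; c→[0]; d→[2]}
  4. append(c, 3)  ⇒  FFFFFF........  {b→[1]; c→[0, 3, 4, 5]; d→[2]}
  5. append(c, 1)  ⇒  FFFFFFF.......  {b→[1]; c→[0, 3, 4, 5, 6]; d→[2]}
  6. append(b, 1)  ⇒  FFFFFFFF......  {b→[1, 7]; c→[0, 3, 4, 5, 6]; d→[2]}
  7. append(b, 1)  ⇒  FFFFFFFFF.....  {b→[1, 7, 8]; c→[0, 3, 4, 5, 6]; d→[2]}
  8. unlink(c)  ⇒  .FF....FF.....  {b→[1, 7, 8]; d→[2]}
  9. unlink(b)  ⇒  ..F...........  {d→[2]}
  10. unlink(d)  ⇒  ..............  {}
  11. create(d)  ⇒  F.............  {d→[0]}

bitmap = F.............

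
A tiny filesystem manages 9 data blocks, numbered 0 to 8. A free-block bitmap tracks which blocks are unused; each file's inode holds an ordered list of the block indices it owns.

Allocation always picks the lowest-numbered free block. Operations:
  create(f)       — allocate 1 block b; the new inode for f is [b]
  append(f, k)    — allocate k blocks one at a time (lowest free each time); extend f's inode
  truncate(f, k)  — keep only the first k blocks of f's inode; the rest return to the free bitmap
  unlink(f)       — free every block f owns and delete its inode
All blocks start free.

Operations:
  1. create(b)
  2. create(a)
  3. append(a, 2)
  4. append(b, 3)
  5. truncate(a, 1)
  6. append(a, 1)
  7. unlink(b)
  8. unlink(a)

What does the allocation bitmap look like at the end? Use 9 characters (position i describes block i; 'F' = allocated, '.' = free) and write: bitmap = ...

bitmap = .........

  1. create(b)  ⇒  F........  {b→[0]}
  2. create(a)  ⇒  FF.......  {a→[1]; b→[0]}
  3. append(a, 2)  ⇒  FFFF.....  {a→[1, 2, 3]; b→[0]}
  4. append(b, 3)  ⇒  FFFFFFF..  {a→[1, 2, 3]; b→[0, 4, 5, 6]}
  5. truncate(a, 1)  ⇒  FF..FFF..  {a→[1]; b→[0, 4, 5, 6]}
  6. append(a, 1)  ⇒  FFF.FFF..  {a→[1, 2]; b→[0, 4, 5, 6]}
  7. unlink(b)  ⇒  .FF......  {a→[1, 2]}
  8. unlink(a)  ⇒  .........  {}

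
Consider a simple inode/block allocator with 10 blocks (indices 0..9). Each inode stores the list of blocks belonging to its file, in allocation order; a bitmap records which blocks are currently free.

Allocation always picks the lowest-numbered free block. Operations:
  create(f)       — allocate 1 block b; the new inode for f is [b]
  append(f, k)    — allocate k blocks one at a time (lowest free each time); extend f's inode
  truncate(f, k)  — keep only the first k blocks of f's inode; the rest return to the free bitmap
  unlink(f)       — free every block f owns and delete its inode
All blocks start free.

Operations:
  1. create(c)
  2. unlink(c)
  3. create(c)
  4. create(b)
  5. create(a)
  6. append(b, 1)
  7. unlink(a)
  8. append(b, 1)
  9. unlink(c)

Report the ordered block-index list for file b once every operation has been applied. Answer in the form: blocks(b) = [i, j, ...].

create(c): bitmap=F......... | c=[0]
unlink(c): bitmap=.......... | 
create(c): bitmap=F......... | c=[0]
create(b): bitmap=FF........ | b=[1] c=[0]
create(a): bitmap=FFF....... | a=[2] b=[1] c=[0]
append(b, 1): bitmap=FFFF...... | a=[2] b=[1, 3] c=[0]
unlink(a): bitmap=FF.F...... | b=[1, 3] c=[0]
append(b, 1): bitmap=FFFF...... | b=[1, 3, 2] c=[0]
unlink(c): bitmap=.FFF...... | b=[1, 3, 2]

blocks(b) = [1, 3, 2]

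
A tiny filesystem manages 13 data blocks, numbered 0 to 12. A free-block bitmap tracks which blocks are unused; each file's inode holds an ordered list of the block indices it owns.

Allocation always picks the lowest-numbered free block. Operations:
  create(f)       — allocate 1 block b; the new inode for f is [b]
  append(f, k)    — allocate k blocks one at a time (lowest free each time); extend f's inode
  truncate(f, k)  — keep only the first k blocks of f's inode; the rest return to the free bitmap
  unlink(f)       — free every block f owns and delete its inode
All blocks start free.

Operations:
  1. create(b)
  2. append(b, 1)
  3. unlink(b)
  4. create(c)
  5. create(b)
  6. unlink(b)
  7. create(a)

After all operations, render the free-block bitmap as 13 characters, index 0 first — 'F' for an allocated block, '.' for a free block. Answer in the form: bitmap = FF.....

bitmap = FF...........

after create(b) → b:[0]  free=[F............]
after append(b, 1) → b:[0, 1]  free=[FF...........]
after unlink(b) →   free=[.............]
after create(c) → c:[0]  free=[F............]
after create(b) → b:[1], c:[0]  free=[FF...........]
after unlink(b) → c:[0]  free=[F............]
after create(a) → a:[1], c:[0]  free=[FF...........]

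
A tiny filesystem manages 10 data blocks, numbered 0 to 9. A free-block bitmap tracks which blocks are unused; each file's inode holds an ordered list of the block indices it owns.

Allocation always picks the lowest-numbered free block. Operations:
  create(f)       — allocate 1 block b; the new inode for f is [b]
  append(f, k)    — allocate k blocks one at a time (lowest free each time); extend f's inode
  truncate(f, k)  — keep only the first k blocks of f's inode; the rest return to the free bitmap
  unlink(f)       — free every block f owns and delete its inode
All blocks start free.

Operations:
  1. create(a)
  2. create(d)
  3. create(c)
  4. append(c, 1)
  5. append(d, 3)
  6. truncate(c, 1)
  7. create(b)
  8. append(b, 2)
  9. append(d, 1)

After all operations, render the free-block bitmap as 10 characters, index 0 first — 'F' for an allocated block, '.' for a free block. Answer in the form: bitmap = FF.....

bitmap = FFFFFFFFFF

  1. create(a)  ⇒  F.........  {a→[0]}
  2. create(d)  ⇒  FF........  {a→[0]; d→[1]}
  3. create(c)  ⇒  FFF.......  {a→[0]; c→[2]; d→[1]}
  4. append(c, 1)  ⇒  FFFF......  {a→[0]; c→[2, 3]; d→[1]}
  5. append(d, 3)  ⇒  FFFFFFF...  {a→[0]; c→[2, 3]; d→[1, 4, 5, 6]}
  6. truncate(c, 1)  ⇒  FFF.FFF...  {a→[0]; c→[2]; d→[1, 4, 5, 6]}
  7. create(b)  ⇒  FFFFFFF...  {a→[0]; b→[3]; c→[2]; d→[1, 4, 5, 6]}
  8. append(b, 2)  ⇒  FFFFFFFFF.  {a→[0]; b→[3, 7, 8]; c→[2]; d→[1, 4, 5, 6]}
  9. append(d, 1)  ⇒  FFFFFFFFFF  {a→[0]; b→[3, 7, 8]; c→[2]; d→[1, 4, 5, 6, 9]}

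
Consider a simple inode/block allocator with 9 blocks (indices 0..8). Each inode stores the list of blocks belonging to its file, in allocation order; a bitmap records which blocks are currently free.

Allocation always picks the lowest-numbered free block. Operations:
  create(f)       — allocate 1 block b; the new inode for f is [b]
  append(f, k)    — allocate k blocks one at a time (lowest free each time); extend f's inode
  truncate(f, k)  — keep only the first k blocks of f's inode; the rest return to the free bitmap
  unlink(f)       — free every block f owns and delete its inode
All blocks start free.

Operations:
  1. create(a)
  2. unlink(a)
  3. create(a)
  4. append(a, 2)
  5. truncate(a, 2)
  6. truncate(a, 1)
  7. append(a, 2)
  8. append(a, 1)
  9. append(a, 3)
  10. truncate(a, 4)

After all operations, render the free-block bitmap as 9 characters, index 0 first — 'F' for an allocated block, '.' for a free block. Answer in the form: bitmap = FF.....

create(a): bitmap=F........ | a=[0]
unlink(a): bitmap=......... | 
create(a): bitmap=F........ | a=[0]
append(a, 2): bitmap=FFF...... | a=[0, 1, 2]
truncate(a, 2): bitmap=FF....... | a=[0, 1]
truncate(a, 1): bitmap=F........ | a=[0]
append(a, 2): bitmap=FFF...... | a=[0, 1, 2]
append(a, 1): bitmap=FFFF..... | a=[0, 1, 2, 3]
append(a, 3): bitmap=FFFFFFF.. | a=[0, 1, 2, 3, 4, 5, 6]
truncate(a, 4): bitmap=FFFF..... | a=[0, 1, 2, 3]

bitmap = FFFF.....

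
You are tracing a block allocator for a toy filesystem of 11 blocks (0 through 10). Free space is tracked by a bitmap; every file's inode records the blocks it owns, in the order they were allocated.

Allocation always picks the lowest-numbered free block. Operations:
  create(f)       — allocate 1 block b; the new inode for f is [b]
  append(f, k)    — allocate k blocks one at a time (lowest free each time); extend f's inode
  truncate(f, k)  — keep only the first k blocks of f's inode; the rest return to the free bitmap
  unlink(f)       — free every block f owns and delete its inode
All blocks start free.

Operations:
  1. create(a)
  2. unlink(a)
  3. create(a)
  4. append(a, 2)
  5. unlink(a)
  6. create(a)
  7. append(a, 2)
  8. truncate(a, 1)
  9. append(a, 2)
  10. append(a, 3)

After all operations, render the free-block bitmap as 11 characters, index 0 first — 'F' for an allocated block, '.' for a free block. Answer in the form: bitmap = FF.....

create(a): bitmap=F.......... | a=[0]
unlink(a): bitmap=........... | 
create(a): bitmap=F.......... | a=[0]
append(a, 2): bitmap=FFF........ | a=[0, 1, 2]
unlink(a): bitmap=........... | 
create(a): bitmap=F.......... | a=[0]
append(a, 2): bitmap=FFF........ | a=[0, 1, 2]
truncate(a, 1): bitmap=F.......... | a=[0]
append(a, 2): bitmap=FFF........ | a=[0, 1, 2]
append(a, 3): bitmap=FFFFFF..... | a=[0, 1, 2, 3, 4, 5]

bitmap = FFFFFF.....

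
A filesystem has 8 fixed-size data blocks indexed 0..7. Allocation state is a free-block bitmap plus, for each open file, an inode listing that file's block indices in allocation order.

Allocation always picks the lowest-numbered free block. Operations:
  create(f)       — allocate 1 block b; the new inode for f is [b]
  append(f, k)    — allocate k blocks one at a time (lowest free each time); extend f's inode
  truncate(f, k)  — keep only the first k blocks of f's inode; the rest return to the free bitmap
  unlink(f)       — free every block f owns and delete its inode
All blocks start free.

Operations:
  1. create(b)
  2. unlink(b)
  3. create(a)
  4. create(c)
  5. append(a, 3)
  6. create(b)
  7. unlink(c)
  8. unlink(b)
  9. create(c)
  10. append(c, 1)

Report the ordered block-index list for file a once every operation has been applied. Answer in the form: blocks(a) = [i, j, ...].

create(b): bitmap=F....... | b=[0]
unlink(b): bitmap=........ | 
create(a): bitmap=F....... | a=[0]
create(c): bitmap=FF...... | a=[0] c=[1]
append(a, 3): bitmap=FFFFF... | a=[0, 2, 3, 4] c=[1]
create(b): bitmap=FFFFFF.. | a=[0, 2, 3, 4] b=[5] c=[1]
unlink(c): bitmap=F.FFFF.. | a=[0, 2, 3, 4] b=[5]
unlink(b): bitmap=F.FFF... | a=[0, 2, 3, 4]
create(c): bitmap=FFFFF... | a=[0, 2, 3, 4] c=[1]
append(c, 1): bitmap=FFFFFF.. | a=[0, 2, 3, 4] c=[1, 5]

blocks(a) = [0, 2, 3, 4]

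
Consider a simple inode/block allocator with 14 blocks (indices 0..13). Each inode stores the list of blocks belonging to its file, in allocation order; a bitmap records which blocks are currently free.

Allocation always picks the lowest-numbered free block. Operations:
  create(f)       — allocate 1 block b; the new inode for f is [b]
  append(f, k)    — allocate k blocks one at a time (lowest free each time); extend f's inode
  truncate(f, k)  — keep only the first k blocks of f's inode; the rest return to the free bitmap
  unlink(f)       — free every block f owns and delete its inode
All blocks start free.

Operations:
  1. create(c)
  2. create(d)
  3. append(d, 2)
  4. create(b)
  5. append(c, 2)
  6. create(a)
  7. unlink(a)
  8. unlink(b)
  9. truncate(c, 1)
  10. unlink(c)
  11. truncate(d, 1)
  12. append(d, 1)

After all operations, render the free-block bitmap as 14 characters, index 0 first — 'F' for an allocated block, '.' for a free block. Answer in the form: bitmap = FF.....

after create(c) → c:[0]  free=[F.............]
after create(d) → c:[0], d:[1]  free=[FF............]
after append(d, 2) → c:[0], d:[1, 2, 3]  free=[FFFF..........]
after create(b) → b:[4], c:[0], d:[1, 2, 3]  free=[FFFFF.........]
after append(c, 2) → b:[4], c:[0, 5, 6], d:[1, 2, 3]  free=[FFFFFFF.......]
after create(a) → a:[7], b:[4], c:[0, 5, 6], d:[1, 2, 3]  free=[FFFFFFFF......]
after unlink(a) → b:[4], c:[0, 5, 6], d:[1, 2, 3]  free=[FFFFFFF.......]
after unlink(b) → c:[0, 5, 6], d:[1, 2, 3]  free=[FFFF.FF.......]
after truncate(c, 1) → c:[0], d:[1, 2, 3]  free=[FFFF..........]
after unlink(c) → d:[1, 2, 3]  free=[.FFF..........]
after truncate(d, 1) → d:[1]  free=[.F............]
after append(d, 1) → d:[1, 0]  free=[FF............]

bitmap = FF............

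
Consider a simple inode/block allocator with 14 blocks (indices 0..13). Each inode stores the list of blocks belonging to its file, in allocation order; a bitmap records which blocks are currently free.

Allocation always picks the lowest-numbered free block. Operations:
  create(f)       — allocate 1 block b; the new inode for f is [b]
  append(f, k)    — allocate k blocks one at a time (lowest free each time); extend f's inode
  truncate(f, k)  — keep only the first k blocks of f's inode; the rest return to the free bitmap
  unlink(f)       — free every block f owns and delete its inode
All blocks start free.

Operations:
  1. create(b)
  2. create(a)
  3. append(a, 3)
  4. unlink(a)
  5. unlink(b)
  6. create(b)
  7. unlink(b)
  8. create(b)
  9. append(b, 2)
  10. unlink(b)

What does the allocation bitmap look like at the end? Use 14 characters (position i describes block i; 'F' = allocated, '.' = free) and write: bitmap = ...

create(b): bitmap=F............. | b=[0]
create(a): bitmap=FF............ | a=[1] b=[0]
append(a, 3): bitmap=FFFFF......... | a=[1, 2, 3, 4] b=[0]
unlink(a): bitmap=F............. | b=[0]
unlink(b): bitmap=.............. | 
create(b): bitmap=F............. | b=[0]
unlink(b): bitmap=.............. | 
create(b): bitmap=F............. | b=[0]
append(b, 2): bitmap=FFF........... | b=[0, 1, 2]
unlink(b): bitmap=.............. | 

bitmap = ..............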